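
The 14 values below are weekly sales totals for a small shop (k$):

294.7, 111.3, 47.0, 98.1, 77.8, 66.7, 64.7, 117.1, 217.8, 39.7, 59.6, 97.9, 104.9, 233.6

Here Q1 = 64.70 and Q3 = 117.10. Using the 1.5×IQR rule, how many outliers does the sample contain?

IQR = 52.40; fences at 64.70 − 78.60 = -13.90 and 117.10 + 78.60 = 195.70.
Outside the cutoffs: 217.8, 233.6, 294.7.

3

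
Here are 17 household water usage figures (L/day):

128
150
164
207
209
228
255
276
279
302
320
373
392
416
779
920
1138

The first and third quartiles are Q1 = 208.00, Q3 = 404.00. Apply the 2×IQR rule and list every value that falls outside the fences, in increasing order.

920, 1138

IQR = Q3 − Q1 = 404.00 − 208.00 = 196.00.
Lower fence = Q1 − 2·IQR = 208.00 − 392.00 = -184.00.
Upper fence = Q3 + 2·IQR = 404.00 + 392.00 = 796.00.
920 > 796.00 → outlier.
1138 > 796.00 → outlier.
All remaining values lie within [-184.00, 796.00].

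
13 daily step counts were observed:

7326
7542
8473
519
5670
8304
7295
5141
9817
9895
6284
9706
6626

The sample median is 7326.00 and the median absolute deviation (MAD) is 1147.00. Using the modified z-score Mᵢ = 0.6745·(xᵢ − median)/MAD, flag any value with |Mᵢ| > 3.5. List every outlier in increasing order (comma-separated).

|Mᵢ| > 3.5 ⇔ |xᵢ − 7326.00| > 3.5·1147.00/0.6745 = 5951.82.
So outliers lie outside [1374.18, 13277.82].
519: M = -4.00 → outlier.

519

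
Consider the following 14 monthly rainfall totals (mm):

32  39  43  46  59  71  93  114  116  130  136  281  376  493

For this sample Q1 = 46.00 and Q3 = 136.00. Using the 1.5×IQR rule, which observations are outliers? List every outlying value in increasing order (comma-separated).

281, 376, 493

IQR = Q3 − Q1 = 136.00 − 46.00 = 90.00.
Lower fence = Q1 − 1.5·IQR = 46.00 − 135.00 = -89.00.
Upper fence = Q3 + 1.5·IQR = 136.00 + 135.00 = 271.00.
281 > 271.00 → outlier.
376 > 271.00 → outlier.
493 > 271.00 → outlier.
All remaining values lie within [-89.00, 271.00].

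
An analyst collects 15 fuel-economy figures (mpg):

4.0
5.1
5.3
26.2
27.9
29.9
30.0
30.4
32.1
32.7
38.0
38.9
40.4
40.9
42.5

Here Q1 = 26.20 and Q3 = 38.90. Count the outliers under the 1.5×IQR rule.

3

IQR = 12.70; fences at 26.20 − 19.05 = 7.15 and 38.90 + 19.05 = 57.95.
Outside the cutoffs: 4.0, 5.1, 5.3.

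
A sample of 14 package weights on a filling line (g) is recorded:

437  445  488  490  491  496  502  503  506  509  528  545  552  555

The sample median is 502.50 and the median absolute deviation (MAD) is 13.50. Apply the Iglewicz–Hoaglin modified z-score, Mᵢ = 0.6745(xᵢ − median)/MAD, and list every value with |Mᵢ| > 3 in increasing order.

437

|Mᵢ| > 3 ⇔ |xᵢ − 502.50| > 3·13.50/0.6745 = 60.04.
So outliers lie outside [442.46, 562.54].
437: M = -3.27 → outlier.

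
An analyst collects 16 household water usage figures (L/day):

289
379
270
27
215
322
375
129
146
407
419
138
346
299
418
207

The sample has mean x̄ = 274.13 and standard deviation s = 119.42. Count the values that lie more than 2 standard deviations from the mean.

1

Cutoffs: x̄ ± 2s = [35.29, 512.97].
Outside the cutoffs: 27.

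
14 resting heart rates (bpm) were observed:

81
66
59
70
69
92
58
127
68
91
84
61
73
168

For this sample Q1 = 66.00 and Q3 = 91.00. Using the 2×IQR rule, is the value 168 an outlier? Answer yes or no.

IQR = Q3 − Q1 = 91.00 − 66.00 = 25.00.
Lower fence = Q1 − 2·IQR = 66.00 − 50.00 = 16.00.
Upper fence = Q3 + 2·IQR = 91.00 + 50.00 = 141.00.
168 lies above the upper fence.

yes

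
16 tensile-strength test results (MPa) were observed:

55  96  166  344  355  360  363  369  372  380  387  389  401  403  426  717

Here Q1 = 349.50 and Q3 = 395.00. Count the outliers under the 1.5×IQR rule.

IQR = 45.50; fences at 349.50 − 68.25 = 281.25 and 395.00 + 68.25 = 463.25.
Outside the cutoffs: 55, 96, 166, 717.

4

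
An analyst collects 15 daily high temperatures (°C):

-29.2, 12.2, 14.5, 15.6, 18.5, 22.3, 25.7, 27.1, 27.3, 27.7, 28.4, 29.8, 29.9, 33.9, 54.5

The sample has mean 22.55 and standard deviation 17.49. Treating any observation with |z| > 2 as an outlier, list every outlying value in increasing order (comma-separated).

-29.2

Cutoffs at x̄ ± 2s: 22.55 ± 2·17.49 = [-12.43, 57.53].
-29.2: z = -2.96, |z| > 2 → outlier.
Every other value lies within [-12.43, 57.53].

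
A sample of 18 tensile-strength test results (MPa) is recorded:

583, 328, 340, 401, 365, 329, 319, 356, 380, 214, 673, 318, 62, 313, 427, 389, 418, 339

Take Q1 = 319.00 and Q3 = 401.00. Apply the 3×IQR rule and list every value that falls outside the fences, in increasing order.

62, 673

IQR = Q3 − Q1 = 401.00 − 319.00 = 82.00.
Lower fence = Q1 − 3·IQR = 319.00 − 246.00 = 73.00.
Upper fence = Q3 + 3·IQR = 401.00 + 246.00 = 647.00.
62 < 73.00 → outlier.
673 > 647.00 → outlier.
All remaining values lie within [73.00, 647.00].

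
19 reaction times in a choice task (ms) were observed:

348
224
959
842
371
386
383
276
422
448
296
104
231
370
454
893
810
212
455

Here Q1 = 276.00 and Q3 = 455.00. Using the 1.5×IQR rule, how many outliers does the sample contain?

4

IQR = 179.00; fences at 276.00 − 268.50 = 7.50 and 455.00 + 268.50 = 723.50.
Outside the cutoffs: 810, 842, 893, 959.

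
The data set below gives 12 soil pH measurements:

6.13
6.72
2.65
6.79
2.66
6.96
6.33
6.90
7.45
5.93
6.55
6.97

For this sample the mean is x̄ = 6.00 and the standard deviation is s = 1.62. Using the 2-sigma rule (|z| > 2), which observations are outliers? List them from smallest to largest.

2.65, 2.66

Cutoffs at x̄ ± 2s: 6.00 ± 2·1.62 = [2.76, 9.24].
2.65: z = -2.07, |z| > 2 → outlier.
2.66: z = -2.06, |z| > 2 → outlier.
Every other value lies within [2.76, 9.24].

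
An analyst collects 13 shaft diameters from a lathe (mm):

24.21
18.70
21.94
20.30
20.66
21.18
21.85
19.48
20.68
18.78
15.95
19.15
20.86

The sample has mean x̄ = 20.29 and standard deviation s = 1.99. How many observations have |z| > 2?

Cutoffs: x̄ ± 2s = [16.31, 24.27].
Outside the cutoffs: 15.95.

1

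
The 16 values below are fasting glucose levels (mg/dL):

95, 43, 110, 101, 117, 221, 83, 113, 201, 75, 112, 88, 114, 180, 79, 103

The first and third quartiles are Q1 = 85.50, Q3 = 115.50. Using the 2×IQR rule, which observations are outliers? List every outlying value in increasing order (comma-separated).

180, 201, 221

IQR = Q3 − Q1 = 115.50 − 85.50 = 30.00.
Lower fence = Q1 − 2·IQR = 85.50 − 60.00 = 25.50.
Upper fence = Q3 + 2·IQR = 115.50 + 60.00 = 175.50.
180 > 175.50 → outlier.
201 > 175.50 → outlier.
221 > 175.50 → outlier.
All remaining values lie within [25.50, 175.50].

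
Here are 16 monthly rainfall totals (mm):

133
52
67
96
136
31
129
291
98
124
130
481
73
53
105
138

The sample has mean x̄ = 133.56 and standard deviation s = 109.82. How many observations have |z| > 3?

1

Cutoffs: x̄ ± 3s = [-195.90, 463.02].
Outside the cutoffs: 481.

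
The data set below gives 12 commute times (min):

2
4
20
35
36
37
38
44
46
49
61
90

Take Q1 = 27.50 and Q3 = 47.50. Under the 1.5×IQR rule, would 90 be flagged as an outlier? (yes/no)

IQR = Q3 − Q1 = 47.50 − 27.50 = 20.00.
Lower fence = Q1 − 1.5·IQR = 27.50 − 30.00 = -2.50.
Upper fence = Q3 + 1.5·IQR = 47.50 + 30.00 = 77.50.
90 lies above the upper fence.

yes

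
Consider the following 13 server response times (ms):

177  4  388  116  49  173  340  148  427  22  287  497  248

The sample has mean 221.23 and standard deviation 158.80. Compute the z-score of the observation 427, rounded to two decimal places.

z = (427 − 221.23) / 158.80 = 1.30.

1.30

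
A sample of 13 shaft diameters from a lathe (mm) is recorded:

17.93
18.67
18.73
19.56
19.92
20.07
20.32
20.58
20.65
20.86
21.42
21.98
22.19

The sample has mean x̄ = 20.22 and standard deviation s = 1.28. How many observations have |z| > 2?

Cutoffs: x̄ ± 2s = [17.66, 22.78].
Every value lies within the cutoffs.

0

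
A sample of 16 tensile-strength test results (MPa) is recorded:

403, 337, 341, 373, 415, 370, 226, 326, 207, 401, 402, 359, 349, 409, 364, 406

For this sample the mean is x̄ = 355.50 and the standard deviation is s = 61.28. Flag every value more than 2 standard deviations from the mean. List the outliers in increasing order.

207, 226

Cutoffs at x̄ ± 2s: 355.50 ± 2·61.28 = [232.94, 478.06].
207: z = -2.42, |z| > 2 → outlier.
226: z = -2.11, |z| > 2 → outlier.
Every other value lies within [232.94, 478.06].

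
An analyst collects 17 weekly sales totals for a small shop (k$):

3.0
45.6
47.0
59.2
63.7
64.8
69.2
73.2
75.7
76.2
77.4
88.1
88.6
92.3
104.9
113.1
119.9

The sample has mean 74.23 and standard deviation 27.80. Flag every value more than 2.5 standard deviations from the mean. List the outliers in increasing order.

3.0

Cutoffs at x̄ ± 2.5s: 74.23 ± 2.5·27.80 = [4.73, 143.73].
3.0: z = -2.56, |z| > 2.5 → outlier.
Every other value lies within [4.73, 143.73].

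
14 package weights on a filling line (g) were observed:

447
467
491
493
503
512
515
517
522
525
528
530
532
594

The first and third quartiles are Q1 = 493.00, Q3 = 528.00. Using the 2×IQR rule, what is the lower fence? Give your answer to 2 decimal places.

IQR = Q3 − Q1 = 528.00 − 493.00 = 35.00.
Lower fence = Q1 − 2·IQR = 493.00 − 70.00 = 423.00.
Upper fence = Q3 + 2·IQR = 528.00 + 70.00 = 598.00.

423.00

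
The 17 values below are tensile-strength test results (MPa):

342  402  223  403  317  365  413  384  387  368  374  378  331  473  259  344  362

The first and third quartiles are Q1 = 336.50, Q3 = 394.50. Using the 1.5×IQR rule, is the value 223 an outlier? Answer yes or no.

yes

IQR = Q3 − Q1 = 394.50 − 336.50 = 58.00.
Lower fence = Q1 − 1.5·IQR = 336.50 − 87.00 = 249.50.
Upper fence = Q3 + 1.5·IQR = 394.50 + 87.00 = 481.50.
223 lies below the lower fence.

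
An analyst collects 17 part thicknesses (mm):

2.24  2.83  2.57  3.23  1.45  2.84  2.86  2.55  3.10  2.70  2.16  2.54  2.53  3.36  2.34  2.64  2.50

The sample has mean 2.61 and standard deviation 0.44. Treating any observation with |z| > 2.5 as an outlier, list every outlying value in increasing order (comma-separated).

Cutoffs at x̄ ± 2.5s: 2.61 ± 2.5·0.44 = [1.51, 3.71].
1.45: z = -2.64, |z| > 2.5 → outlier.
Every other value lies within [1.51, 3.71].

1.45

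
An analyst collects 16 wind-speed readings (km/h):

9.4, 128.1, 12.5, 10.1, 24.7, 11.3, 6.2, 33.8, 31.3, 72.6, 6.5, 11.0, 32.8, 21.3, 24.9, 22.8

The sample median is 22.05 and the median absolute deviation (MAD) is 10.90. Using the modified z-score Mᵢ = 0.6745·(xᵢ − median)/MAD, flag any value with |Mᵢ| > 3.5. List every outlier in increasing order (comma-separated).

128.1

|Mᵢ| > 3.5 ⇔ |xᵢ − 22.05| > 3.5·10.90/0.6745 = 56.56.
So outliers lie outside [-34.51, 78.61].
128.1: M = 6.56 → outlier.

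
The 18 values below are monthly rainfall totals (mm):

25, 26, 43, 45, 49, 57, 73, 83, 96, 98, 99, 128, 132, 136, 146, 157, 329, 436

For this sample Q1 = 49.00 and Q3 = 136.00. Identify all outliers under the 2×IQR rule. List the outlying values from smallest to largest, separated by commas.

329, 436

IQR = Q3 − Q1 = 136.00 − 49.00 = 87.00.
Lower fence = Q1 − 2·IQR = 49.00 − 174.00 = -125.00.
Upper fence = Q3 + 2·IQR = 136.00 + 174.00 = 310.00.
329 > 310.00 → outlier.
436 > 310.00 → outlier.
All remaining values lie within [-125.00, 310.00].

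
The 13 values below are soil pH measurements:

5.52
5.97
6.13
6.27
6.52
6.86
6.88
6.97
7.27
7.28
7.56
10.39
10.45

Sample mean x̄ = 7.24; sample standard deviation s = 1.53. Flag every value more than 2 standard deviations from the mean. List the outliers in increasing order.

10.39, 10.45

Cutoffs at x̄ ± 2s: 7.24 ± 2·1.53 = [4.18, 10.30].
10.39: z = 2.06, |z| > 2 → outlier.
10.45: z = 2.10, |z| > 2 → outlier.
Every other value lies within [4.18, 10.30].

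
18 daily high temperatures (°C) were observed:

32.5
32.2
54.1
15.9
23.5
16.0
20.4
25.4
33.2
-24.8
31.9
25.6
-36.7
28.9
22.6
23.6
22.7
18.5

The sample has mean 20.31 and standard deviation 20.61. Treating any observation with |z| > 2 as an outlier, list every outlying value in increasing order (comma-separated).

Cutoffs at x̄ ± 2s: 20.31 ± 2·20.61 = [-20.91, 61.53].
-36.7: z = -2.77, |z| > 2 → outlier.
-24.8: z = -2.19, |z| > 2 → outlier.
Every other value lies within [-20.91, 61.53].

-36.7, -24.8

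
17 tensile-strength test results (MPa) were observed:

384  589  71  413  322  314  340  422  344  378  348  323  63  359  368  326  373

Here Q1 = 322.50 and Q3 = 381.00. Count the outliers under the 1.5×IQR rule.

3

IQR = 58.50; fences at 322.50 − 87.75 = 234.75 and 381.00 + 87.75 = 468.75.
Outside the cutoffs: 63, 71, 589.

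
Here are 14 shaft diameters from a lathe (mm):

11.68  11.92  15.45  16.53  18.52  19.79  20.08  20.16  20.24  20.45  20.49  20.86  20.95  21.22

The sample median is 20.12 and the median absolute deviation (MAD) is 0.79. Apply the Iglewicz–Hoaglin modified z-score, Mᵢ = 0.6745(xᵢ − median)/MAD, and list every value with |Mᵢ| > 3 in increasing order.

11.68, 11.92, 15.45, 16.53

|Mᵢ| > 3 ⇔ |xᵢ − 20.12| > 3·0.79/0.6745 = 3.51.
So outliers lie outside [16.61, 23.63].
11.68: M = -7.21 → outlier.
11.92: M = -7.00 → outlier.
15.45: M = -3.99 → outlier.
16.53: M = -3.07 → outlier.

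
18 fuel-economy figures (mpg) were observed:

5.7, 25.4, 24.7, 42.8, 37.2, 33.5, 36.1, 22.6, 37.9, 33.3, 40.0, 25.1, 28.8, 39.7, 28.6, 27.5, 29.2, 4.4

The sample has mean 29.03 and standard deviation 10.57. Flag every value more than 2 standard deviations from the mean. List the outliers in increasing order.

Cutoffs at x̄ ± 2s: 29.03 ± 2·10.57 = [7.89, 50.17].
4.4: z = -2.33, |z| > 2 → outlier.
5.7: z = -2.21, |z| > 2 → outlier.
Every other value lies within [7.89, 50.17].

4.4, 5.7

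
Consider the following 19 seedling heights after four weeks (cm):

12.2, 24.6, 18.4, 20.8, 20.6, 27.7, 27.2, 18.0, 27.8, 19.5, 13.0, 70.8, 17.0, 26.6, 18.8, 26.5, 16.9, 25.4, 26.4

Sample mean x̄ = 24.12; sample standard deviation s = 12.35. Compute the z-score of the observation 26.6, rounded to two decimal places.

z = (26.6 − 24.12) / 12.35 = 0.20.

0.20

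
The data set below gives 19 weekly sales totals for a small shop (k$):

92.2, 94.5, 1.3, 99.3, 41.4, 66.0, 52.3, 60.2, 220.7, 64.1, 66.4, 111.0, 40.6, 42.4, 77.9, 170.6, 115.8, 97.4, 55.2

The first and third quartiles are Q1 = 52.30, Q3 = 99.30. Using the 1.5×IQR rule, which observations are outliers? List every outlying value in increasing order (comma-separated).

IQR = Q3 − Q1 = 99.30 − 52.30 = 47.00.
Lower fence = Q1 − 1.5·IQR = 52.30 − 70.50 = -18.20.
Upper fence = Q3 + 1.5·IQR = 99.30 + 70.50 = 169.80.
170.6 > 169.80 → outlier.
220.7 > 169.80 → outlier.
All remaining values lie within [-18.20, 169.80].

170.6, 220.7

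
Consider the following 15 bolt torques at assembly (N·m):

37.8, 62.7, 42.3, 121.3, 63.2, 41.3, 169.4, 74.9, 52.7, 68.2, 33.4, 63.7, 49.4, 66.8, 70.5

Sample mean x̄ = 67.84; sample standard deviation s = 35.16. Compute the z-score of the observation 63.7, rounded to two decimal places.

z = (63.7 − 67.84) / 35.16 = -0.12.

-0.12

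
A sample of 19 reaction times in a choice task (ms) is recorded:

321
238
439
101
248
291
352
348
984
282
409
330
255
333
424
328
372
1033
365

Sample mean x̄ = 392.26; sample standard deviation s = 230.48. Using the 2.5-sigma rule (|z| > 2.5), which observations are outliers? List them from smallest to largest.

984, 1033

Cutoffs at x̄ ± 2.5s: 392.26 ± 2.5·230.48 = [-183.94, 968.46].
984: z = 2.57, |z| > 2.5 → outlier.
1033: z = 2.78, |z| > 2.5 → outlier.
Every other value lies within [-183.94, 968.46].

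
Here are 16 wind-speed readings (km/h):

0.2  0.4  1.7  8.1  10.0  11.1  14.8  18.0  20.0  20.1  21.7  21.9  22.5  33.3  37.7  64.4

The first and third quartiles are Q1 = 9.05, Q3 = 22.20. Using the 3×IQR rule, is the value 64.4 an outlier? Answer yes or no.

IQR = Q3 − Q1 = 22.20 − 9.05 = 13.15.
Lower fence = Q1 − 3·IQR = 9.05 − 39.45 = -30.40.
Upper fence = Q3 + 3·IQR = 22.20 + 39.45 = 61.65.
64.4 lies above the upper fence.

yes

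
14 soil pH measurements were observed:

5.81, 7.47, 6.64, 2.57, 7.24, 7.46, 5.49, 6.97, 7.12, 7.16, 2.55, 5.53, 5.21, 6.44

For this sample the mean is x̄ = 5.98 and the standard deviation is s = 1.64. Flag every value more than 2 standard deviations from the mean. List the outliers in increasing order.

Cutoffs at x̄ ± 2s: 5.98 ± 2·1.64 = [2.70, 9.26].
2.55: z = -2.09, |z| > 2 → outlier.
2.57: z = -2.08, |z| > 2 → outlier.
Every other value lies within [2.70, 9.26].

2.55, 2.57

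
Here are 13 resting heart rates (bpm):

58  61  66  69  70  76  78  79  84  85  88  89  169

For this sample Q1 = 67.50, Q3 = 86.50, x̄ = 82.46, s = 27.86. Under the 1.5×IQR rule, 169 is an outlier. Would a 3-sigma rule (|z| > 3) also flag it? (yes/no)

yes

z = (169 − 82.46) / 27.86 = 3.11.
|z| = 3.11 > 3.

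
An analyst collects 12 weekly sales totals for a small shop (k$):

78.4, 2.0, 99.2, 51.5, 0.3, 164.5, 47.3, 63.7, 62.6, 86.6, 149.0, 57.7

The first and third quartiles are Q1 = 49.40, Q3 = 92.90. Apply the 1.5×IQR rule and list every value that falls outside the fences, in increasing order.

IQR = Q3 − Q1 = 92.90 − 49.40 = 43.50.
Lower fence = Q1 − 1.5·IQR = 49.40 − 65.25 = -15.85.
Upper fence = Q3 + 1.5·IQR = 92.90 + 65.25 = 158.15.
164.5 > 158.15 → outlier.
All remaining values lie within [-15.85, 158.15].

164.5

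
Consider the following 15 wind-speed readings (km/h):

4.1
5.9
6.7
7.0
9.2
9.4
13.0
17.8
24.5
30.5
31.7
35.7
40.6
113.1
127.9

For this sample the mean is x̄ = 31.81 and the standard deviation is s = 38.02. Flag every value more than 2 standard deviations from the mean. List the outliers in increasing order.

113.1, 127.9

Cutoffs at x̄ ± 2s: 31.81 ± 2·38.02 = [-44.23, 107.85].
113.1: z = 2.14, |z| > 2 → outlier.
127.9: z = 2.53, |z| > 2 → outlier.
Every other value lies within [-44.23, 107.85].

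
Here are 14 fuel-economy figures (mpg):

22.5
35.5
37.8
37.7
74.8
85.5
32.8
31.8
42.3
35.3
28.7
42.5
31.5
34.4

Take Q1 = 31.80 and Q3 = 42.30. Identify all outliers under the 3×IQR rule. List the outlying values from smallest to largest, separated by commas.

74.8, 85.5

IQR = Q3 − Q1 = 42.30 − 31.80 = 10.50.
Lower fence = Q1 − 3·IQR = 31.80 − 31.50 = 0.30.
Upper fence = Q3 + 3·IQR = 42.30 + 31.50 = 73.80.
74.8 > 73.80 → outlier.
85.5 > 73.80 → outlier.
All remaining values lie within [0.30, 73.80].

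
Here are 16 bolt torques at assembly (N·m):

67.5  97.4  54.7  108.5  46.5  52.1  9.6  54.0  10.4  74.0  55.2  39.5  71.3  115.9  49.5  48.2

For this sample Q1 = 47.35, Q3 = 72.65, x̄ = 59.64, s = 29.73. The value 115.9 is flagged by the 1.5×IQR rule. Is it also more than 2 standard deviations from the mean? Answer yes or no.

z = (115.9 − 59.64) / 29.73 = 1.89.
|z| = 1.89 ≤ 2.

no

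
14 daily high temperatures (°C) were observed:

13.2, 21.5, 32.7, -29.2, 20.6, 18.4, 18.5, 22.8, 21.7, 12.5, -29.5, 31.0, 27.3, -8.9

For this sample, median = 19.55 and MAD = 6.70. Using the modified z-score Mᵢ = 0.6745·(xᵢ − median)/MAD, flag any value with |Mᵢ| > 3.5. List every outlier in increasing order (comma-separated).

|Mᵢ| > 3.5 ⇔ |xᵢ − 19.55| > 3.5·6.70/0.6745 = 34.77.
So outliers lie outside [-15.22, 54.32].
-29.5: M = -4.94 → outlier.
-29.2: M = -4.91 → outlier.

-29.5, -29.2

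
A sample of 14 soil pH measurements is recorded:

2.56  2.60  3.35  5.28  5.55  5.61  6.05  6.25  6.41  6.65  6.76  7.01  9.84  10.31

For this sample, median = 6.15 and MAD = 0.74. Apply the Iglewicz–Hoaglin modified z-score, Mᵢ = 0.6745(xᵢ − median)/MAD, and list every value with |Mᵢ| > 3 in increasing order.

|Mᵢ| > 3 ⇔ |xᵢ − 6.15| > 3·0.74/0.6745 = 3.29.
So outliers lie outside [2.86, 9.44].
2.56: M = -3.27 → outlier.
2.60: M = -3.24 → outlier.
9.84: M = 3.36 → outlier.
10.31: M = 3.79 → outlier.

2.56, 2.60, 9.84, 10.31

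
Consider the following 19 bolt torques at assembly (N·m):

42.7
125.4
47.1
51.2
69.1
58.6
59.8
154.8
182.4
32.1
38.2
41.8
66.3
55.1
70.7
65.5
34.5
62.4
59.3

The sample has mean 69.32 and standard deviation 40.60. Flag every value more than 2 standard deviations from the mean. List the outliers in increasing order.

154.8, 182.4

Cutoffs at x̄ ± 2s: 69.32 ± 2·40.60 = [-11.88, 150.52].
154.8: z = 2.11, |z| > 2 → outlier.
182.4: z = 2.79, |z| > 2 → outlier.
Every other value lies within [-11.88, 150.52].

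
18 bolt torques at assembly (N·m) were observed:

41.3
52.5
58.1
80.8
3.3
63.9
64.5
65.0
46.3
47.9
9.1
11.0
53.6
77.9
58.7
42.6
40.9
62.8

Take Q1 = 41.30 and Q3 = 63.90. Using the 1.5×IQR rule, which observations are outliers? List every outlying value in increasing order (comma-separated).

3.3

IQR = Q3 − Q1 = 63.90 − 41.30 = 22.60.
Lower fence = Q1 − 1.5·IQR = 41.30 − 33.90 = 7.40.
Upper fence = Q3 + 1.5·IQR = 63.90 + 33.90 = 97.80.
3.3 < 7.40 → outlier.
All remaining values lie within [7.40, 97.80].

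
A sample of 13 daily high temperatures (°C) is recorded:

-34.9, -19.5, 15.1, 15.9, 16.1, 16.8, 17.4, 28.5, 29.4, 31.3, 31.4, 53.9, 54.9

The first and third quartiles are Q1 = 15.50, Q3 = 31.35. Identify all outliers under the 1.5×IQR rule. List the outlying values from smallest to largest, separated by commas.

IQR = Q3 − Q1 = 31.35 − 15.50 = 15.85.
Lower fence = Q1 − 1.5·IQR = 15.50 − 23.775 = -8.275.
Upper fence = Q3 + 1.5·IQR = 31.35 + 23.775 = 55.125.
-34.9 < -8.275 → outlier.
-19.5 < -8.275 → outlier.
All remaining values lie within [-8.275, 55.125].

-34.9, -19.5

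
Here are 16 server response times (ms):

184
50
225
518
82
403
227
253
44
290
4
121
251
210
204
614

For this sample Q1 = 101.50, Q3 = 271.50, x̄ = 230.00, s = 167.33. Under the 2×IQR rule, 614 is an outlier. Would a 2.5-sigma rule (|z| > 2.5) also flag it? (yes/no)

z = (614 − 230.00) / 167.33 = 2.29.
|z| = 2.29 ≤ 2.5.

no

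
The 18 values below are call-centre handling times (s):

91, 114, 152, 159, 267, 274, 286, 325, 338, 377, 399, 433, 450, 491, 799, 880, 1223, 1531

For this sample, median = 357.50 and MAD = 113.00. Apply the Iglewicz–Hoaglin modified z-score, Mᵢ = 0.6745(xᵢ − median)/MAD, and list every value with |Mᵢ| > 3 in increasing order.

880, 1223, 1531

|Mᵢ| > 3 ⇔ |xᵢ − 357.50| > 3·113.00/0.6745 = 502.59.
So outliers lie outside [-145.09, 860.09].
880: M = 3.12 → outlier.
1223: M = 5.17 → outlier.
1531: M = 7.00 → outlier.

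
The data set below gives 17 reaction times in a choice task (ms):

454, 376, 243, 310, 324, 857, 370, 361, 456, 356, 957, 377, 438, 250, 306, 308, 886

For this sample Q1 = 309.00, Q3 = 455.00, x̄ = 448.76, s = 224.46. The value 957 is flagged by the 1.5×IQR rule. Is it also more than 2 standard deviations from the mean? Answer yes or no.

yes

z = (957 − 448.76) / 224.46 = 2.26.
|z| = 2.26 > 2.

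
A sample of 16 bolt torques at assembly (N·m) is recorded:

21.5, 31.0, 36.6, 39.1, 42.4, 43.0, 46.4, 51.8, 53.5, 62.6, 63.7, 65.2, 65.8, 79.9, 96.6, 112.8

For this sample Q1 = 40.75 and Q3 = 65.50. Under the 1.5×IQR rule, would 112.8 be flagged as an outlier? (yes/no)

IQR = Q3 − Q1 = 65.50 − 40.75 = 24.75.
Lower fence = Q1 − 1.5·IQR = 40.75 − 37.125 = 3.625.
Upper fence = Q3 + 1.5·IQR = 65.50 + 37.125 = 102.625.
112.8 lies above the upper fence.

yes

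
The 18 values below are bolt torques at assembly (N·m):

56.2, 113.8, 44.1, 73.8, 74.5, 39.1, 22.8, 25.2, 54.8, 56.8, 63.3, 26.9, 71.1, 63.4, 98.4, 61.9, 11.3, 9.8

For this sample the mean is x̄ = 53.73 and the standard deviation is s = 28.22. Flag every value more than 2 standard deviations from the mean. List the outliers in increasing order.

Cutoffs at x̄ ± 2s: 53.73 ± 2·28.22 = [-2.71, 110.17].
113.8: z = 2.13, |z| > 2 → outlier.
Every other value lies within [-2.71, 110.17].

113.8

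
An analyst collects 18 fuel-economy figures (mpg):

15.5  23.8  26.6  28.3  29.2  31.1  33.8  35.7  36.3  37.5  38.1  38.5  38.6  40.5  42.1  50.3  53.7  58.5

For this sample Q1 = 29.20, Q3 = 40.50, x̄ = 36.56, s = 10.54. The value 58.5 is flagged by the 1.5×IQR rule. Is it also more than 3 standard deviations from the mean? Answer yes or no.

z = (58.5 − 36.56) / 10.54 = 2.08.
|z| = 2.08 ≤ 3.

no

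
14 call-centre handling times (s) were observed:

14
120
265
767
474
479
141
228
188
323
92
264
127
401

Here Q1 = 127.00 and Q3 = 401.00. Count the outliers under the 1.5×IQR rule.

0

IQR = 274.00; fences at 127.00 − 411.00 = -284.00 and 401.00 + 411.00 = 812.00.
Every value lies within the cutoffs.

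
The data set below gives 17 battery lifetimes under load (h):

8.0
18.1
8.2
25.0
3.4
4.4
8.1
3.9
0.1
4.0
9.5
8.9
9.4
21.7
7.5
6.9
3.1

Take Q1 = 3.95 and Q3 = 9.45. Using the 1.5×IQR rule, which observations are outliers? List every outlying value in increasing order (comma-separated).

18.1, 21.7, 25.0

IQR = Q3 − Q1 = 9.45 − 3.95 = 5.50.
Lower fence = Q1 − 1.5·IQR = 3.95 − 8.25 = -4.30.
Upper fence = Q3 + 1.5·IQR = 9.45 + 8.25 = 17.70.
18.1 > 17.70 → outlier.
21.7 > 17.70 → outlier.
25.0 > 17.70 → outlier.
All remaining values lie within [-4.30, 17.70].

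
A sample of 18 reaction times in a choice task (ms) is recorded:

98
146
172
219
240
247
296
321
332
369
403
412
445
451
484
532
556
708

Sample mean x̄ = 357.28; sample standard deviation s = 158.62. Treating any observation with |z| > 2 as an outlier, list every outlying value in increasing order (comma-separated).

708

Cutoffs at x̄ ± 2s: 357.28 ± 2·158.62 = [40.04, 674.52].
708: z = 2.21, |z| > 2 → outlier.
Every other value lies within [40.04, 674.52].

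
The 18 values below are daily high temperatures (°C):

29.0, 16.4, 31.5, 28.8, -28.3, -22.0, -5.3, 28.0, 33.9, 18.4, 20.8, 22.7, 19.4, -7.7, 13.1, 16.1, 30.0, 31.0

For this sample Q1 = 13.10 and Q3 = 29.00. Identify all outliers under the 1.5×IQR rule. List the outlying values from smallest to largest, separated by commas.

IQR = Q3 − Q1 = 29.00 − 13.10 = 15.90.
Lower fence = Q1 − 1.5·IQR = 13.10 − 23.85 = -10.75.
Upper fence = Q3 + 1.5·IQR = 29.00 + 23.85 = 52.85.
-28.3 < -10.75 → outlier.
-22.0 < -10.75 → outlier.
All remaining values lie within [-10.75, 52.85].

-28.3, -22.0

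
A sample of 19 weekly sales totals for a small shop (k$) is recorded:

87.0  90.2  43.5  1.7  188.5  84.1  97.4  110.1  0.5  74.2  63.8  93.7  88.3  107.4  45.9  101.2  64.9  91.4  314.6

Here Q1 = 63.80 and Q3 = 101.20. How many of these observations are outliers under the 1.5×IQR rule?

IQR = 37.40; fences at 63.80 − 56.10 = 7.70 and 101.20 + 56.10 = 157.30.
Outside the cutoffs: 0.5, 1.7, 188.5, 314.6.

4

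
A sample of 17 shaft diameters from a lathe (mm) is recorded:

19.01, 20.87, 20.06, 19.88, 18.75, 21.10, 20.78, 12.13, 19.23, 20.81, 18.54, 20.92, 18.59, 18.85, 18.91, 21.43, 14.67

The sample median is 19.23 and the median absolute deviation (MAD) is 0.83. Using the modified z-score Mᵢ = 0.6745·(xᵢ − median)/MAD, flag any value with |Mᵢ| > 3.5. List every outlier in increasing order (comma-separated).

12.13, 14.67

|Mᵢ| > 3.5 ⇔ |xᵢ − 19.23| > 3.5·0.83/0.6745 = 4.31.
So outliers lie outside [14.92, 23.54].
12.13: M = -5.77 → outlier.
14.67: M = -3.71 → outlier.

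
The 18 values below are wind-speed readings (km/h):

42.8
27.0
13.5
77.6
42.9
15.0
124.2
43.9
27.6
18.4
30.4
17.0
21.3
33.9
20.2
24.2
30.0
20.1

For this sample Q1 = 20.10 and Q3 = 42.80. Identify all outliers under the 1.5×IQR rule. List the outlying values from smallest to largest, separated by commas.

77.6, 124.2

IQR = Q3 − Q1 = 42.80 − 20.10 = 22.70.
Lower fence = Q1 − 1.5·IQR = 20.10 − 34.05 = -13.95.
Upper fence = Q3 + 1.5·IQR = 42.80 + 34.05 = 76.85.
77.6 > 76.85 → outlier.
124.2 > 76.85 → outlier.
All remaining values lie within [-13.95, 76.85].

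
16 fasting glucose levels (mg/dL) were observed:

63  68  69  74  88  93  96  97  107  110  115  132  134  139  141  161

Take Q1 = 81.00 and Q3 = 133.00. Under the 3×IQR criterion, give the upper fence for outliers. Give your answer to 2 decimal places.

IQR = Q3 − Q1 = 133.00 − 81.00 = 52.00.
Lower fence = Q1 − 3·IQR = 81.00 − 156.00 = -75.00.
Upper fence = Q3 + 3·IQR = 133.00 + 156.00 = 289.00.

289.00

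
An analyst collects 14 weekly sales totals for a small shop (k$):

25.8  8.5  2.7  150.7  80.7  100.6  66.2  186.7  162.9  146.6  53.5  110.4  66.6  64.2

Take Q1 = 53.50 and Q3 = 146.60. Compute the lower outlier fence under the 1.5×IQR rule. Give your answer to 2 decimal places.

IQR = Q3 − Q1 = 146.60 − 53.50 = 93.10.
Lower fence = Q1 − 1.5·IQR = 53.50 − 139.65 = -86.15.
Upper fence = Q3 + 1.5·IQR = 146.60 + 139.65 = 286.25.

-86.15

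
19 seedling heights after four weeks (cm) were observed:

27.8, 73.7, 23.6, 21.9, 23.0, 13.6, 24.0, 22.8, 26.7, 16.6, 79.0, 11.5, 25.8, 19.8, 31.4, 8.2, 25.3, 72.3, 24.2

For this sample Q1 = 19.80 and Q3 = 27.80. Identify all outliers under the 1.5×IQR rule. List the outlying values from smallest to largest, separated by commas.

72.3, 73.7, 79.0

IQR = Q3 − Q1 = 27.80 − 19.80 = 8.00.
Lower fence = Q1 − 1.5·IQR = 19.80 − 12.00 = 7.80.
Upper fence = Q3 + 1.5·IQR = 27.80 + 12.00 = 39.80.
72.3 > 39.80 → outlier.
73.7 > 39.80 → outlier.
79.0 > 39.80 → outlier.
All remaining values lie within [7.80, 39.80].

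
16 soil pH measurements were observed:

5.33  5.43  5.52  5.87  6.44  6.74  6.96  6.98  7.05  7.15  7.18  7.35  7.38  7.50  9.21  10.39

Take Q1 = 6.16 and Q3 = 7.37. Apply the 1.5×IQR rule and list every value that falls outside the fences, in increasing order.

IQR = Q3 − Q1 = 7.37 − 6.16 = 1.21.
Lower fence = Q1 − 1.5·IQR = 6.16 − 1.815 = 4.345.
Upper fence = Q3 + 1.5·IQR = 7.37 + 1.815 = 9.185.
9.21 > 9.185 → outlier.
10.39 > 9.185 → outlier.
All remaining values lie within [4.345, 9.185].

9.21, 10.39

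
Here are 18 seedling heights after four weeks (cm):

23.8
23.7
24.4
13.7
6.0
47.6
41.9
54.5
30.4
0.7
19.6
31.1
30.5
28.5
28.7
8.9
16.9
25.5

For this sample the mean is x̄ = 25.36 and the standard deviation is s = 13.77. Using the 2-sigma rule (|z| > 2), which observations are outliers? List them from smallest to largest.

54.5

Cutoffs at x̄ ± 2s: 25.36 ± 2·13.77 = [-2.18, 52.90].
54.5: z = 2.12, |z| > 2 → outlier.
Every other value lies within [-2.18, 52.90].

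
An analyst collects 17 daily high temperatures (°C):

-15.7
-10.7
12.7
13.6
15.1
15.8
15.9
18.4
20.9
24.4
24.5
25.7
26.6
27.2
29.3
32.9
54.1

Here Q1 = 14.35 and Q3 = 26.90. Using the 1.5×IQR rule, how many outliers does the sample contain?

3

IQR = 12.55; fences at 14.35 − 18.825 = -4.475 and 26.90 + 18.825 = 45.725.
Outside the cutoffs: -15.7, -10.7, 54.1.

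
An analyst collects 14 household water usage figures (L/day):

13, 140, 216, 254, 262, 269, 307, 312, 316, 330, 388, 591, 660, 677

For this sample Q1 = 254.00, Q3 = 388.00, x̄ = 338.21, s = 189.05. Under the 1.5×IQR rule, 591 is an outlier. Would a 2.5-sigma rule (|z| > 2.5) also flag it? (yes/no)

z = (591 − 338.21) / 189.05 = 1.34.
|z| = 1.34 ≤ 2.5.

no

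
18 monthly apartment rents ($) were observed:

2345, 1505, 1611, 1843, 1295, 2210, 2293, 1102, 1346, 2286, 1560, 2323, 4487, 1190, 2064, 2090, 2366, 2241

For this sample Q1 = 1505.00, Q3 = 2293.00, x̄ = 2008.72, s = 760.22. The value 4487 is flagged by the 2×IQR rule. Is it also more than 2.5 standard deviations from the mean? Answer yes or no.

z = (4487 − 2008.72) / 760.22 = 3.26.
|z| = 3.26 > 2.5.

yes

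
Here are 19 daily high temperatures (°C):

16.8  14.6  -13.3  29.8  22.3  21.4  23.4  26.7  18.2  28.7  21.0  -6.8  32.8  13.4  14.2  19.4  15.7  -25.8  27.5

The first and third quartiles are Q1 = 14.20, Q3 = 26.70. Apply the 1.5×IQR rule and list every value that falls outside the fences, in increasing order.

IQR = Q3 − Q1 = 26.70 − 14.20 = 12.50.
Lower fence = Q1 − 1.5·IQR = 14.20 − 18.75 = -4.55.
Upper fence = Q3 + 1.5·IQR = 26.70 + 18.75 = 45.45.
-25.8 < -4.55 → outlier.
-13.3 < -4.55 → outlier.
-6.8 < -4.55 → outlier.
All remaining values lie within [-4.55, 45.45].

-25.8, -13.3, -6.8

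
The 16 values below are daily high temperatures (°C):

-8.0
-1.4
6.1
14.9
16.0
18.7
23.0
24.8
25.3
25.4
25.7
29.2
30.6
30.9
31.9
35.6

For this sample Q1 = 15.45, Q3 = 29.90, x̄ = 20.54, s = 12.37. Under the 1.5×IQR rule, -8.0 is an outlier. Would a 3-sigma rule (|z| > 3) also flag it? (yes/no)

no

z = (-8.0 − 20.54) / 12.37 = -2.31.
|z| = 2.31 ≤ 3.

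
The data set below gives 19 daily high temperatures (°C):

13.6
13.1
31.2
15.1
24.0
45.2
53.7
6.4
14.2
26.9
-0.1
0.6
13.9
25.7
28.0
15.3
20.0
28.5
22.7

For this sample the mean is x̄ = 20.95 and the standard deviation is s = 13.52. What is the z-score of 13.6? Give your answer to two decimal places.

-0.54

z = (13.6 − 20.95) / 13.52 = -0.54.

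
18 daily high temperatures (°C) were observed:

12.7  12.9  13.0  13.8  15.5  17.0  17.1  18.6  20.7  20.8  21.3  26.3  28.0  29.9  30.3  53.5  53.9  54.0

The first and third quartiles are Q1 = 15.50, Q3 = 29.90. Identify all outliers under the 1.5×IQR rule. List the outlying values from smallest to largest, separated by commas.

IQR = Q3 − Q1 = 29.90 − 15.50 = 14.40.
Lower fence = Q1 − 1.5·IQR = 15.50 − 21.60 = -6.10.
Upper fence = Q3 + 1.5·IQR = 29.90 + 21.60 = 51.50.
53.5 > 51.50 → outlier.
53.9 > 51.50 → outlier.
54.0 > 51.50 → outlier.
All remaining values lie within [-6.10, 51.50].

53.5, 53.9, 54.0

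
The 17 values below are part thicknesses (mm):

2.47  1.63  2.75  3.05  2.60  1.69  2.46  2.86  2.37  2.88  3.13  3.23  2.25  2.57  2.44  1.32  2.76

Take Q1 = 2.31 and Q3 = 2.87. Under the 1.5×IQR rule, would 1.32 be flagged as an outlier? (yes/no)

IQR = Q3 − Q1 = 2.87 − 2.31 = 0.56.
Lower fence = Q1 − 1.5·IQR = 2.31 − 0.84 = 1.47.
Upper fence = Q3 + 1.5·IQR = 2.87 + 0.84 = 3.71.
1.32 lies below the lower fence.

yes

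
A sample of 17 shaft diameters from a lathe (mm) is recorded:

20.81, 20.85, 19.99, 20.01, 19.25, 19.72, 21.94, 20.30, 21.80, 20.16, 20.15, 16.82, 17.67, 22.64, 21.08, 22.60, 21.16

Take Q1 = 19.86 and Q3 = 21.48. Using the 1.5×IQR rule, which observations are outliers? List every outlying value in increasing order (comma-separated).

IQR = Q3 − Q1 = 21.48 − 19.86 = 1.62.
Lower fence = Q1 − 1.5·IQR = 19.86 − 2.43 = 17.43.
Upper fence = Q3 + 1.5·IQR = 21.48 + 2.43 = 23.91.
16.82 < 17.43 → outlier.
All remaining values lie within [17.43, 23.91].

16.82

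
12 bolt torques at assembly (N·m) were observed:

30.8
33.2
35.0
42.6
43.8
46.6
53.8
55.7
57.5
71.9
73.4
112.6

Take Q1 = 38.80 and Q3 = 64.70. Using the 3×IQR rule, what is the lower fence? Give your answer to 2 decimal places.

IQR = Q3 − Q1 = 64.70 − 38.80 = 25.90.
Lower fence = Q1 − 3·IQR = 38.80 − 77.70 = -38.90.
Upper fence = Q3 + 3·IQR = 64.70 + 77.70 = 142.40.

-38.90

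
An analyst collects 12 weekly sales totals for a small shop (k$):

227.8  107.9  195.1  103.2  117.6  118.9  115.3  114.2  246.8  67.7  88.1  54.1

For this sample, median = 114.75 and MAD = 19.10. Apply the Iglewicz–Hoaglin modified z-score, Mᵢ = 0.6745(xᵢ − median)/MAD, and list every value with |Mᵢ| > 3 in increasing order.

|Mᵢ| > 3 ⇔ |xᵢ − 114.75| > 3·19.10/0.6745 = 84.95.
So outliers lie outside [29.80, 199.70].
227.8: M = 3.99 → outlier.
246.8: M = 4.66 → outlier.

227.8, 246.8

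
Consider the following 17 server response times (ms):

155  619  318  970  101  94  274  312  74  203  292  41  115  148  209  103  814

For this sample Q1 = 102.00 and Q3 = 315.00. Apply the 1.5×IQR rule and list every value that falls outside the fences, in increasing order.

IQR = Q3 − Q1 = 315.00 − 102.00 = 213.00.
Lower fence = Q1 − 1.5·IQR = 102.00 − 319.50 = -217.50.
Upper fence = Q3 + 1.5·IQR = 315.00 + 319.50 = 634.50.
814 > 634.50 → outlier.
970 > 634.50 → outlier.
All remaining values lie within [-217.50, 634.50].

814, 970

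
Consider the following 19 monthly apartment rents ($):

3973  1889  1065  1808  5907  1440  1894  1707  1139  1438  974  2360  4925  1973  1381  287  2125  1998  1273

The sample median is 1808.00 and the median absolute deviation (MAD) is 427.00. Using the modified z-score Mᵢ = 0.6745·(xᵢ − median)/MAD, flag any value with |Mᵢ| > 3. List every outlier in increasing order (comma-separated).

3973, 4925, 5907

|Mᵢ| > 3 ⇔ |xᵢ − 1808.00| > 3·427.00/0.6745 = 1899.18.
So outliers lie outside [-91.18, 3707.18].
3973: M = 3.42 → outlier.
4925: M = 4.92 → outlier.
5907: M = 6.47 → outlier.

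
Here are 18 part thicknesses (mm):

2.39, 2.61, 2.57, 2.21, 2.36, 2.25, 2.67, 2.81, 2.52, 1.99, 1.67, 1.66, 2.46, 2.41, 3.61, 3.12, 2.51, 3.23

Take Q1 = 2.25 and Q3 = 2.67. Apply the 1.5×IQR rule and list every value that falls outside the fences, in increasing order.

3.61

IQR = Q3 − Q1 = 2.67 − 2.25 = 0.42.
Lower fence = Q1 − 1.5·IQR = 2.25 − 0.63 = 1.62.
Upper fence = Q3 + 1.5·IQR = 2.67 + 0.63 = 3.30.
3.61 > 3.30 → outlier.
All remaining values lie within [1.62, 3.30].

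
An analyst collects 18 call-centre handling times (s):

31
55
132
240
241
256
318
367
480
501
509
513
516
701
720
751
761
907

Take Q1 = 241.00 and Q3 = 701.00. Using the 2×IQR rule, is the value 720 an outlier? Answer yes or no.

IQR = Q3 − Q1 = 701.00 − 241.00 = 460.00.
Lower fence = Q1 − 2·IQR = 241.00 − 920.00 = -679.00.
Upper fence = Q3 + 2·IQR = 701.00 + 920.00 = 1621.00.
720 lies within [-679.00, 1621.00].

no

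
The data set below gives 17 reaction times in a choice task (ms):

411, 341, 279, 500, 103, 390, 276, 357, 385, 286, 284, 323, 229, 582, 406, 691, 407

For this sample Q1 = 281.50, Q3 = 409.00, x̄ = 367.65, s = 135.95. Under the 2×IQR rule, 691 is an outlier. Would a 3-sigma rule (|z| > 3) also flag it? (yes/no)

z = (691 − 367.65) / 135.95 = 2.38.
|z| = 2.38 ≤ 3.

no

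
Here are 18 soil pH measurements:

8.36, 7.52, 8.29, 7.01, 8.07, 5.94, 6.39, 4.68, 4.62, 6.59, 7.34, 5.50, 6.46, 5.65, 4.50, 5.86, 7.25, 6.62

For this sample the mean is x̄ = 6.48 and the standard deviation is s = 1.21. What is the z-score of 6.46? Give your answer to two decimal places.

z = (6.46 − 6.48) / 1.21 = -0.02.

-0.02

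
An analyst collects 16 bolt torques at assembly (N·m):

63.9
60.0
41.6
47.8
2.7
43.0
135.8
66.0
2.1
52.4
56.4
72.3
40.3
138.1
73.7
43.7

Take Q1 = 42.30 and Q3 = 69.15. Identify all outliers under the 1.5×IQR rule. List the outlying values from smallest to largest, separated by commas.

IQR = Q3 − Q1 = 69.15 − 42.30 = 26.85.
Lower fence = Q1 − 1.5·IQR = 42.30 − 40.275 = 2.025.
Upper fence = Q3 + 1.5·IQR = 69.15 + 40.275 = 109.425.
135.8 > 109.425 → outlier.
138.1 > 109.425 → outlier.
All remaining values lie within [2.025, 109.425].

135.8, 138.1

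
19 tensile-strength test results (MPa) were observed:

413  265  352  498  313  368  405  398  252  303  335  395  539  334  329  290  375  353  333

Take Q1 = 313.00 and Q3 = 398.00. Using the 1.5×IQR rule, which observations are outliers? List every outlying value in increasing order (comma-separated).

IQR = Q3 − Q1 = 398.00 − 313.00 = 85.00.
Lower fence = Q1 − 1.5·IQR = 313.00 − 127.50 = 185.50.
Upper fence = Q3 + 1.5·IQR = 398.00 + 127.50 = 525.50.
539 > 525.50 → outlier.
All remaining values lie within [185.50, 525.50].

539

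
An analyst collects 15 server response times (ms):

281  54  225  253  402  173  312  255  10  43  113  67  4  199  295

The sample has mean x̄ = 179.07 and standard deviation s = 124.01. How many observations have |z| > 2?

0

Cutoffs: x̄ ± 2s = [-68.95, 427.09].
Every value lies within the cutoffs.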